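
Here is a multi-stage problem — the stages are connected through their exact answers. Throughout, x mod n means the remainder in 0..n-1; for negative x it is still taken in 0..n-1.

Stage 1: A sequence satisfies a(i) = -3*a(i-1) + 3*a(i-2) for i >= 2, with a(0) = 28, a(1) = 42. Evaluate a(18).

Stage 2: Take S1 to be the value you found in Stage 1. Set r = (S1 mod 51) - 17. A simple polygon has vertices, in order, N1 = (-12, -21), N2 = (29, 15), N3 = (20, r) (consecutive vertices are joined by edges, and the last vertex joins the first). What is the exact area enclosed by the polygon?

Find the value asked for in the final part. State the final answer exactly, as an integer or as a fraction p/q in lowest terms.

Stage 1: a(2) = -3*(42) + 3*(28) = -42; iterating: a(2)=-42, a(3)=252, a(4)=-882, a(5)=3402, a(6)=-12852, a(7)=48762, a(8)=-184842, a(9)=700812, a(10)=-2656962, a(11)=10073322, a(12)=-38190852, a(13)=144792522, a(14)=-548950122, a(15)=2081227932, a(16)=-7890534162, a(17)=29915286282, a(18)=-113417461332; answer -113417461332
Stage 2: S1 = -113417461332; r = -8; cross terms: (-12*15 - 29*-21)=429, (29*-8 - 20*15)=-532, (20*-21 - -12*-8)=-516; twice the area = |-619| = 619; area = 619/2; answer 619/2

619/2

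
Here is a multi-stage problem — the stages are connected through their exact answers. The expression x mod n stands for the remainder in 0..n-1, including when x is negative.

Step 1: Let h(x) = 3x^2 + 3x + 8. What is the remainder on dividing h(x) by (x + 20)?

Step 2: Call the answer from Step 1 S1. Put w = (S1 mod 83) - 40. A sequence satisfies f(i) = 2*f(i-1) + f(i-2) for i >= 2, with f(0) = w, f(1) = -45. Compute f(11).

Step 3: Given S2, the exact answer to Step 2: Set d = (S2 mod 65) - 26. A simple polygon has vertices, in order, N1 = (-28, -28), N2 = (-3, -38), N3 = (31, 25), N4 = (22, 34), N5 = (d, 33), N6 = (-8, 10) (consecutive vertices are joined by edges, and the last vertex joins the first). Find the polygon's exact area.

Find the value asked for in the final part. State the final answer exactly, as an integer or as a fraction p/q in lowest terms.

Step 1: remainder = value at the root: 3*(-20)^2 + 3*(-20)^1 + 8 = (1200) + (-60) + (8) = 1148; answer 1148
Step 2: S1 = 1148; w = 29; f(2) = 2*(-45) + 1*(29) = -61; iterating: f(2)=-61, f(3)=-167, f(4)=-395, f(5)=-957, f(6)=-2309, f(7)=-5575, f(8)=-13459, f(9)=-32493, f(10)=-78445, f(11)=-189383; answer -189383
Step 3: S2 = -189383; d = 1; cross terms: (-28*-38 - -3*-28)=980, (-3*25 - 31*-38)=1103, (31*34 - 22*25)=504, (22*33 - 1*34)=692, (1*10 - -8*33)=274, (-8*-28 - -28*10)=504; twice the area = |4057| = 4057; area = 4057/2; answer 4057/2

4057/2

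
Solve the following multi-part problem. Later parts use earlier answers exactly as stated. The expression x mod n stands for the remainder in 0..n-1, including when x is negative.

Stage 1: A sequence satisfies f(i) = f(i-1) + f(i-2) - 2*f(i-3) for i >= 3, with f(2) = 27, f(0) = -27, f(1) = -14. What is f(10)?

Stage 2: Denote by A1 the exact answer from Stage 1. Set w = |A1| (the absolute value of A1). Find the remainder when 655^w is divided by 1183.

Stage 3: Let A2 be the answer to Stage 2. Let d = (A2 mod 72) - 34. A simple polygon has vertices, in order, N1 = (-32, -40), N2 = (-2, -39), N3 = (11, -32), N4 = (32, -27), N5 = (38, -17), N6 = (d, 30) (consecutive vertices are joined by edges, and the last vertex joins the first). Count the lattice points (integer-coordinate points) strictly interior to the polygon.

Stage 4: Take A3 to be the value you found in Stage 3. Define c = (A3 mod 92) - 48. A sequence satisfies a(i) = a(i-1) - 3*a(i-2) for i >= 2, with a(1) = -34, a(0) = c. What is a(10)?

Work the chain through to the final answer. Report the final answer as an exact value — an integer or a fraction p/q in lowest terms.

Stage 1: f(3) = 1*(27) + 1*(-14) - 2*(-27) = 67; iterating: f(3)=67, f(4)=122, f(5)=135, f(6)=123, f(7)=14, f(8)=-133, f(9)=-365, f(10)=-526; answer -526
Stage 2: A1 = -526; w = 526; squarings mod 1183: 655^1=655, 655^2=779, 655^4=1145, 655^8=261, 655^16=690, 655^32=534, 655^64=53, 655^128=443, 655^256=1054, 655^512=79; 655^526 = 655^2 * 655^4 * 655^8 * 655^512 = 480 (mod 1183); answer 480
Stage 3: A2 = 480; d = 14; cross terms: (-32*-39 - -2*-40)=1168, (-2*-32 - 11*-39)=493, (11*-27 - 32*-32)=727, (32*-17 - 38*-27)=482, (38*30 - 14*-17)=1378, (14*-40 - -32*30)=400; twice the area = |4648| = 4648; area = 2324; boundary points = 1 + 1 + 1 + 2 + 1 + 2 = 8; strictly interior points = area - boundary/2 + 1 = 2321; answer 2321
Stage 4: A3 = 2321; c = -27; a(2) = 1*(-34) - 3*(-27) = 47; iterating: a(2)=47, a(3)=149, a(4)=8, a(5)=-439, a(6)=-463, a(7)=854, a(8)=2243, a(9)=-319, a(10)=-7048; answer -7048

-7048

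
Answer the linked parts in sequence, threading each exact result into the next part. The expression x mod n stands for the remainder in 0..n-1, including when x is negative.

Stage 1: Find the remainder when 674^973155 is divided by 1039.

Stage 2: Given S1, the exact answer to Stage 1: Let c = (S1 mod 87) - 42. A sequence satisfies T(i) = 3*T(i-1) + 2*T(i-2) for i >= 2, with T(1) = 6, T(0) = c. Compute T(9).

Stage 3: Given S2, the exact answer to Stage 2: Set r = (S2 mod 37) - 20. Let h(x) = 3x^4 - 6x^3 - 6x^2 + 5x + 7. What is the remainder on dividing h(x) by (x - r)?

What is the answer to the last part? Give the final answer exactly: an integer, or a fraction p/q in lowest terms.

170707

Stage 1: squarings mod 1039: 674^1=674, 674^2=233, 674^4=261, 674^8=586, 674^16=526, 674^32=302, 674^64=811, 674^128=34, 674^256=117, 674^512=182, 674^1024=915, 674^2048=830, 674^4096=43, 674^8192=810, 674^16384=491, 674^32768=33, 674^65536=50, 674^131072=422, 674^262144=415, 674^524288=790; 674^973155 = 674^1 * 674^2 * 674^32 * 674^64 * 674^256 * 674^2048 * 674^4096 * 674^16384 * 674^32768 * 674^131072 * 674^262144 * 674^524288 = 1018 (mod 1039); answer 1018
Stage 2: S1 = 1018; c = 19; T(2) = 3*(6) + 2*(19) = 56; iterating: T(2)=56, T(3)=180, T(4)=652, T(5)=2316, T(6)=8252, T(7)=29388, T(8)=104668, T(9)=372780; answer 372780
Stage 3: S2 = 372780; r = -15; remainder = value at the root: 3*(-15)^4 - 6*(-15)^3 - 6*(-15)^2 + 5*(-15)^1 + 7 = (151875) + (20250) + (-1350) + (-75) + (7) = 170707; answer 170707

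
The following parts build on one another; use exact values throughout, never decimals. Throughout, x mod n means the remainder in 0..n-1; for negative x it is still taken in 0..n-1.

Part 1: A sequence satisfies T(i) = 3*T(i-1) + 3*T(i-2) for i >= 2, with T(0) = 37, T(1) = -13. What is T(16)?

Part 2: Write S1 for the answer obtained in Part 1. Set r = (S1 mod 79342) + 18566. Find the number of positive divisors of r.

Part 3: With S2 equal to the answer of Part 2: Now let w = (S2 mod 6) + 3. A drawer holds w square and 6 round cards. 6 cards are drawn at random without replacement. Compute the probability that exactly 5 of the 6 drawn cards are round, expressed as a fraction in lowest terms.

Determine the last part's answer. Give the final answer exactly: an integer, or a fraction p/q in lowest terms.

Part 1: T(2) = 3*(-13) + 3*(37) = 72; iterating: T(2)=72, T(3)=177, T(4)=747, T(5)=2772, T(6)=10557, T(7)=39987, T(8)=151632, T(9)=574857, T(10)=2179467, T(11)=8262972, T(12)=31327317, T(13)=118770867, T(14)=450294552, T(15)=1707196257, T(16)=6472472427; answer 6472472427
Part 2: S1 = 6472472427; r = 88001; 88001 is prime, so its only divisors are 1 and 88001; count = 2; answer 2
Part 3: S2 = 2; w = 5; total draws C(11,6) = 462; favorable C(6,5)*C(5,1) = 30; P = 5/77; answer 5/77

5/77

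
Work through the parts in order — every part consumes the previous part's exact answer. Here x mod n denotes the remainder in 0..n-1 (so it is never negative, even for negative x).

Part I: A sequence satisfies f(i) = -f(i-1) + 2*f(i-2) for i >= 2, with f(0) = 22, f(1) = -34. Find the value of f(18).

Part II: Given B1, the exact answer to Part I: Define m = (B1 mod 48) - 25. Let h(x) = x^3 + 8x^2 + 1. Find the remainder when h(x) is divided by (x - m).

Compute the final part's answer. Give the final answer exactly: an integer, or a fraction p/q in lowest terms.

12790

Part I: f(2) = -1*(-34) + 2*(22) = 78; iterating: f(2)=78, f(3)=-146, f(4)=302, f(5)=-594, f(6)=1198, f(7)=-2386, f(8)=4782, f(9)=-9554, f(10)=19118, f(11)=-38226, f(12)=76462, f(13)=-152914, f(14)=305838, f(15)=-611666, f(16)=1223342, f(17)=-2446674, f(18)=4893358; answer 4893358
Part II: B1 = 4893358; m = 21; remainder = value at the root: 1*(21)^3 + 8*(21)^2 + 1 = (9261) + (3528) + (1) = 12790; answer 12790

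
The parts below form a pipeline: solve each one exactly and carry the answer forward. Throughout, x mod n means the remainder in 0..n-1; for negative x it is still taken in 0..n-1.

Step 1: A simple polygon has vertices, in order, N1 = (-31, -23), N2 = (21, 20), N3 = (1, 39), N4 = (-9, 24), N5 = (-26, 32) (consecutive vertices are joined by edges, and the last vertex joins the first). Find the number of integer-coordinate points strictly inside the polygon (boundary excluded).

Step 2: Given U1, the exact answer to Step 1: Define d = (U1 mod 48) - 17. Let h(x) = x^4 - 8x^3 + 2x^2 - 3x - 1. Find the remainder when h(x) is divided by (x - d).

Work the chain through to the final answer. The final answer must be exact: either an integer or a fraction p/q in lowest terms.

76113

Step 1: cross terms: (-31*20 - 21*-23)=-137, (21*39 - 1*20)=799, (1*24 - -9*39)=375, (-9*32 - -26*24)=336, (-26*-23 - -31*32)=1590; twice the area = |2963| = 2963; area = 2963/2; boundary points = 1 + 1 + 5 + 1 + 5 = 13; strictly interior points = area - boundary/2 + 1 = 1476; answer 1476
Step 2: U1 = 1476; d = 19; remainder = value at the root: 1*(19)^4 - 8*(19)^3 + 2*(19)^2 - 3*(19)^1 - 1 = (130321) + (-54872) + (722) + (-57) + (-1) = 76113; answer 76113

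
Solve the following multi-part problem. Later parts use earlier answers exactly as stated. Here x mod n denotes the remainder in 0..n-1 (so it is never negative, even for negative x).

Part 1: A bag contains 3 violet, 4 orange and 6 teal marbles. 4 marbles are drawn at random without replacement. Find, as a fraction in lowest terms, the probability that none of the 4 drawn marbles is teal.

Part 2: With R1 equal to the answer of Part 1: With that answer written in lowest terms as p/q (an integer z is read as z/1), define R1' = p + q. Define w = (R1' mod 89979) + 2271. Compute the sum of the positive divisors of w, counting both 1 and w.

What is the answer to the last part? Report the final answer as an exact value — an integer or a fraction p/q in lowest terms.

3510

Part 1: total draws C(13,4) = 715; favorable C(7,4) = 35; P = 7/143; answer 7/143
Part 2: R1 = 7/143; threaded value p + q = 150; w = 2421; 2421 = 3^2 * 269; sigma = (1 + 3 + 9) * (1 + 269) = 13 * 270 = 3510; answer 3510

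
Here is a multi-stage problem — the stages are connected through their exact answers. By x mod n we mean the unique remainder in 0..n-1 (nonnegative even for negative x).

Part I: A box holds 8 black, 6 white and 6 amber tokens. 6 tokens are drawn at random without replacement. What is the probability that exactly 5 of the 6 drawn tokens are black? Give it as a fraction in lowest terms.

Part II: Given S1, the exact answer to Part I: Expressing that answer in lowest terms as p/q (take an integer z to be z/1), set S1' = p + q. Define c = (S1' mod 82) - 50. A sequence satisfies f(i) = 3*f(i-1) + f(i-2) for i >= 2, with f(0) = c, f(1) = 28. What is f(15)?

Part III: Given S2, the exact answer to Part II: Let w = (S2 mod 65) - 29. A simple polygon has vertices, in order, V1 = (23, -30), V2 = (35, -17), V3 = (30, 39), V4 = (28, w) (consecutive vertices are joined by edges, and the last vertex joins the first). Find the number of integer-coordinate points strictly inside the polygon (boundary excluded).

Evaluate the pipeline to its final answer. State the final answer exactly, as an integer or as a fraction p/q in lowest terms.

Part I: total draws C(20,6) = 38760; favorable C(8,5)*C(12,1) = 672; P = 28/1615; answer 28/1615
Part II: S1 = 28/1615; threaded value p + q = 1643; c = -47; f(2) = 3*(28) + 1*(-47) = 37; iterating: f(2)=37, f(3)=139, f(4)=454, f(5)=1501, f(6)=4957, f(7)=16372, f(8)=54073, f(9)=178591, f(10)=589846, f(11)=1948129, f(12)=6434233, f(13)=21250828, f(14)=70186717, f(15)=231810979; answer 231810979
Part III: S2 = 231810979; w = 20; cross terms: (23*-17 - 35*-30)=659, (35*39 - 30*-17)=1875, (30*20 - 28*39)=-492, (28*-30 - 23*20)=-1300; twice the area = |742| = 742; area = 371; boundary points = 1 + 1 + 1 + 5 = 8; strictly interior points = area - boundary/2 + 1 = 368; answer 368

368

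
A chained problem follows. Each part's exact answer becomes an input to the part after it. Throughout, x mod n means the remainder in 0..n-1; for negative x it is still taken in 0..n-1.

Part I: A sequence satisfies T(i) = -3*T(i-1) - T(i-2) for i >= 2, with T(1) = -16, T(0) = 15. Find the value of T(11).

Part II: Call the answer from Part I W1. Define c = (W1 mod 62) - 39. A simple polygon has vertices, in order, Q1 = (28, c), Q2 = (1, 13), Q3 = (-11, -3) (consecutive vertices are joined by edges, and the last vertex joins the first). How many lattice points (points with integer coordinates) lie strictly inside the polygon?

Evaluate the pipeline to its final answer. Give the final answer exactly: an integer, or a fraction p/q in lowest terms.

480

Part I: T(2) = -3*(-16) - 1*(15) = 33; iterating: T(2)=33, T(3)=-83, T(4)=216, T(5)=-565, T(6)=1479, T(7)=-3872, T(8)=10137, T(9)=-26539, T(10)=69480, T(11)=-181901; answer -181901
Part II: W1 = -181901; c = -32; cross terms: (28*13 - 1*-32)=396, (1*-3 - -11*13)=140, (-11*-32 - 28*-3)=436; twice the area = |972| = 972; area = 486; boundary points = 9 + 4 + 1 = 14; strictly interior points = area - boundary/2 + 1 = 480; answer 480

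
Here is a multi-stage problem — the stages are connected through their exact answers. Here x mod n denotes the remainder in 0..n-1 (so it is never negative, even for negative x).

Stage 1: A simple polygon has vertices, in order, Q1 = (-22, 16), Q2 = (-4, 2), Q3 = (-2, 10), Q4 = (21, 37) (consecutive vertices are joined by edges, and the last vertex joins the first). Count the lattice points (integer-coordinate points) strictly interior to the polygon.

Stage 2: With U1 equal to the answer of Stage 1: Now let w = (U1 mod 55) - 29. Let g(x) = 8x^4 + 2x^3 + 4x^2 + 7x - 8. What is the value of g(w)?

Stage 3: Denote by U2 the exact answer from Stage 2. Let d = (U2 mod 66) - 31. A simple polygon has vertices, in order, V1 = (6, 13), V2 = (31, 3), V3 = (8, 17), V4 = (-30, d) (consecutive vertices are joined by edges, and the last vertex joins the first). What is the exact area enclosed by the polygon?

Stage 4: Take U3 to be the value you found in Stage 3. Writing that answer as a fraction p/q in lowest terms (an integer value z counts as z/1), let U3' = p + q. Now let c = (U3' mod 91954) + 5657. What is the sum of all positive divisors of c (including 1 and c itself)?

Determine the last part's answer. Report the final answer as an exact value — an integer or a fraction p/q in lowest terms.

6288

Stage 1: cross terms: (-22*2 - -4*16)=20, (-4*10 - -2*2)=-36, (-2*37 - 21*10)=-284, (21*16 - -22*37)=1150; twice the area = |850| = 850; area = 425; boundary points = 2 + 2 + 1 + 1 = 6; strictly interior points = area - boundary/2 + 1 = 423; answer 423
Stage 2: U1 = 423; w = 9; 8*(9)^4 + 2*(9)^3 + 4*(9)^2 + 7*(9)^1 - 8 = (52488) + (1458) + (324) + (63) + (-8) = 54325; answer 54325
Stage 3: U2 = 54325; d = -24; cross terms: (6*3 - 31*13)=-385, (31*17 - 8*3)=503, (8*-24 - -30*17)=318, (-30*13 - 6*-24)=-246; twice the area = |190| = 190; area = 95; answer 95
Stage 4: U3 = 95; threaded value p + q = 96; c = 5753; 5753 = 11 * 523; sigma = (1 + 11) * (1 + 523) = 12 * 524 = 6288; answer 6288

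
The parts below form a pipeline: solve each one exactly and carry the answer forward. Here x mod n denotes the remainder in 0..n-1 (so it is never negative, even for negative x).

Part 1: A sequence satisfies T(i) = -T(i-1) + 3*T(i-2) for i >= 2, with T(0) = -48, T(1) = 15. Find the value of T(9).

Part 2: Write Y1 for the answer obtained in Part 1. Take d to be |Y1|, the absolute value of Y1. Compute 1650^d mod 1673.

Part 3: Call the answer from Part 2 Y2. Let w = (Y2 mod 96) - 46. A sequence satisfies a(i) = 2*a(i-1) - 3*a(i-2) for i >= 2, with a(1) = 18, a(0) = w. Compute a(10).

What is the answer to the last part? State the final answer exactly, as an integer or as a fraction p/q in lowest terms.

8802

Part 1: T(2) = -1*(15) + 3*(-48) = -159; iterating: T(2)=-159, T(3)=204, T(4)=-681, T(5)=1293, T(6)=-3336, T(7)=7215, T(8)=-17223, T(9)=38868; answer 38868
Part 2: Y1 = 38868; d = 38868; squarings mod 1673: 1650^1=1650, 1650^2=529, 1650^4=450, 1650^8=67, 1650^16=1143, 1650^32=1509, 1650^64=128, 1650^128=1327, 1650^256=933, 1650^512=529, 1650^1024=450, 1650^2048=67, 1650^4096=1143, 1650^8192=1509, 1650^16384=128, 1650^32768=1327; 1650^38868 = 1650^4 * 1650^16 * 1650^64 * 1650^128 * 1650^256 * 1650^512 * 1650^1024 * 1650^4096 * 1650^32768 = 484 (mod 1673); answer 484
Part 3: Y2 = 484; w = -42; a(2) = 2*(18) - 3*(-42) = 162; iterating: a(2)=162, a(3)=270, a(4)=54, a(5)=-702, a(6)=-1566, a(7)=-1026, a(8)=2646, a(9)=8370, a(10)=8802; answer 8802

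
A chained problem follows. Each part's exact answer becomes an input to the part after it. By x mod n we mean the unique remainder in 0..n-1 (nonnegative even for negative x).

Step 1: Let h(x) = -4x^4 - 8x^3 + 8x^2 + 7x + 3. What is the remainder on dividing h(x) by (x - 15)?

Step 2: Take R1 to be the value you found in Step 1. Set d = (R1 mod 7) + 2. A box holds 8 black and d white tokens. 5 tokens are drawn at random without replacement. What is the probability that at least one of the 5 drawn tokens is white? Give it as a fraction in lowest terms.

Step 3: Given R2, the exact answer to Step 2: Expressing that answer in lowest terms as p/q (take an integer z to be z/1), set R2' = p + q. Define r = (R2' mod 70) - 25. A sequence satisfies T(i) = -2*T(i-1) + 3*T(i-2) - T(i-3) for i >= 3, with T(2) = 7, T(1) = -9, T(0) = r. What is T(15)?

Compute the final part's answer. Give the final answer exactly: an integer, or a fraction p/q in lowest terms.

-21795721

Step 1: remainder = value at the root: -4*(15)^4 - 8*(15)^3 + 8*(15)^2 + 7*(15)^1 + 3 = (-202500) + (-27000) + (1800) + (105) + (3) = -227592; answer -227592
Step 2: R1 = -227592; d = 8; total draws C(16,5) = 4368; complement C(8,5) = 56; favorable 4368 - 56 = 4312; P = 77/78; answer 77/78
Step 3: R2 = 77/78; threaded value p + q = 155; r = -10; T(3) = -2*(7) + 3*(-9) - 1*(-10) = -31; iterating: T(3)=-31, T(4)=92, T(5)=-284, T(6)=875, T(7)=-2694, T(8)=8297, T(9)=-25551, T(10)=78687, T(11)=-242324, T(12)=746260, T(13)=-2298179, T(14)=7077462, T(15)=-21795721; answer -21795721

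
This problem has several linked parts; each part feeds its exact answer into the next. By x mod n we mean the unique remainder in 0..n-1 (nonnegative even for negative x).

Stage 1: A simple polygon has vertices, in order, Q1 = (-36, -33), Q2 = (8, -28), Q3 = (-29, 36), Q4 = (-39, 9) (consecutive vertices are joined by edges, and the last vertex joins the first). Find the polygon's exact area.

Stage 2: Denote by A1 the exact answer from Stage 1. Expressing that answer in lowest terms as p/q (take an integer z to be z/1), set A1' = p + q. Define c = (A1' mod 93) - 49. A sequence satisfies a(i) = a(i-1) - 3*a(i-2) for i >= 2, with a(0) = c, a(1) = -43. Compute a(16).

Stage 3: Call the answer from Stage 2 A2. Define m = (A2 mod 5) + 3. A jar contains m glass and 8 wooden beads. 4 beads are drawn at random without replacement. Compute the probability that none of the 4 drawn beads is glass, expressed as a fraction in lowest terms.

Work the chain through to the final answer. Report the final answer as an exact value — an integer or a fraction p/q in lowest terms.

Stage 1: cross terms: (-36*-28 - 8*-33)=1272, (8*36 - -29*-28)=-524, (-29*9 - -39*36)=1143, (-39*-33 - -36*9)=1611; twice the area = |3502| = 3502; area = 1751; answer 1751
Stage 2: A1 = 1751; threaded value p + q = 1752; c = 29; a(2) = 1*(-43) - 3*(29) = -130; iterating: a(2)=-130, a(3)=-1, a(4)=389, a(5)=392, a(6)=-775, a(7)=-1951, a(8)=374, a(9)=6227, a(10)=5105, a(11)=-13576, a(12)=-28891, a(13)=11837, a(14)=98510, a(15)=62999, a(16)=-232531; answer -232531
Stage 3: A2 = -232531; m = 7; total draws C(15,4) = 1365; favorable C(8,4) = 70; P = 2/39; answer 2/39

2/39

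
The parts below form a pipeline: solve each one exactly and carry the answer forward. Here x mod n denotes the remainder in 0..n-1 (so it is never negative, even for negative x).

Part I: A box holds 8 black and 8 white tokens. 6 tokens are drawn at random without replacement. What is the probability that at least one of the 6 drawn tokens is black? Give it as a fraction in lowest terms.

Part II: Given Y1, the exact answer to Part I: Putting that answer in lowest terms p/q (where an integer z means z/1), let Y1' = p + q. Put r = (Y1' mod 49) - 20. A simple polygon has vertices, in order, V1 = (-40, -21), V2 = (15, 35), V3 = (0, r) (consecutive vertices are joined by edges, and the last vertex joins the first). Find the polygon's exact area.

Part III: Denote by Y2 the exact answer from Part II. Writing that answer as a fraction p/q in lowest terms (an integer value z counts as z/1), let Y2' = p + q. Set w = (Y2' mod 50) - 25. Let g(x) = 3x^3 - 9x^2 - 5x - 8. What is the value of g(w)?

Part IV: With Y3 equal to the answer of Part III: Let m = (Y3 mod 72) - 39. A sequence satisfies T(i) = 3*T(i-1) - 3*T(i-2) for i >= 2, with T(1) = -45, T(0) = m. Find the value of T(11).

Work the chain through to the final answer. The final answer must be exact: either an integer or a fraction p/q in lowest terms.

Part I: total draws C(16,6) = 8008; complement C(8,6) = 28; favorable 8008 - 28 = 7980; P = 285/286; answer 285/286
Part II: Y1 = 285/286; threaded value p + q = 571; r = 12; cross terms: (-40*35 - 15*-21)=-1085, (15*12 - 0*35)=180, (0*-21 - -40*12)=480; twice the area = |-425| = 425; area = 425/2; answer 425/2
Part III: Y2 = 425/2; threaded value p + q = 427; w = 2; 3*(2)^3 - 9*(2)^2 - 5*(2)^1 - 8 = (24) + (-36) + (-10) + (-8) = -30; answer -30
Part IV: Y3 = -30; m = 3; T(2) = 3*(-45) - 3*(3) = -144; iterating: T(2)=-144, T(3)=-297, T(4)=-459, T(5)=-486, T(6)=-81, T(7)=1215, T(8)=3888, T(9)=8019, T(10)=12393, T(11)=13122; answer 13122

13122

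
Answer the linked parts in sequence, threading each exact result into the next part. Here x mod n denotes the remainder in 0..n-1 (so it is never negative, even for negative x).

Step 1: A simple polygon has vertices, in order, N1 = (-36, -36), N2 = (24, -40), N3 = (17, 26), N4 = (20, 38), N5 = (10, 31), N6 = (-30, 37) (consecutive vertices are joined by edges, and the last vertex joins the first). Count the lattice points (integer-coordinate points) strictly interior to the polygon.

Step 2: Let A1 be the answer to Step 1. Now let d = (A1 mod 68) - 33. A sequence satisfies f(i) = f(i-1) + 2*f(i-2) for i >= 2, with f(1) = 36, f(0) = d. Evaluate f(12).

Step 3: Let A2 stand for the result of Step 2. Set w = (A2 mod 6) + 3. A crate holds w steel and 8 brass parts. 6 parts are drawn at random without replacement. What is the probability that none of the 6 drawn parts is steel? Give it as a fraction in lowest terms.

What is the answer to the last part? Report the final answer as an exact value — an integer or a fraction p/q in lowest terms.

Step 1: cross terms: (-36*-40 - 24*-36)=2304, (24*26 - 17*-40)=1304, (17*38 - 20*26)=126, (20*31 - 10*38)=240, (10*37 - -30*31)=1300, (-30*-36 - -36*37)=2412; twice the area = |7686| = 7686; area = 3843; boundary points = 4 + 1 + 3 + 1 + 2 + 1 = 12; strictly interior points = area - boundary/2 + 1 = 3838; answer 3838
Step 2: A1 = 3838; d = -3; f(2) = 1*(36) + 2*(-3) = 30; iterating: f(2)=30, f(3)=102, f(4)=162, f(5)=366, f(6)=690, f(7)=1422, f(8)=2802, f(9)=5646, f(10)=11250, f(11)=22542, f(12)=45042; answer 45042
Step 3: A2 = 45042; w = 3; total draws C(11,6) = 462; favorable C(8,6) = 28; P = 2/33; answer 2/33

2/33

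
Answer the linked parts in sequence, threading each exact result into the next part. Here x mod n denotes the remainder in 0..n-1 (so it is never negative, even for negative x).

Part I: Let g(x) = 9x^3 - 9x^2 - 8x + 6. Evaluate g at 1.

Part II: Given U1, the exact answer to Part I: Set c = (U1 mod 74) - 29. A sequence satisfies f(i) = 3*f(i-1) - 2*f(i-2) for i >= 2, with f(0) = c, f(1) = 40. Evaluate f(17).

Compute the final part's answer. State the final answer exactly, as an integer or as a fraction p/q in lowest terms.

Part I: 9*(1)^3 - 9*(1)^2 - 8*(1)^1 + 6 = (9) + (-9) + (-8) + (6) = -2; answer -2
Part II: U1 = -2; c = 43; f(2) = 3*(40) - 2*(43) = 34; iterating: f(2)=34, f(3)=22, f(4)=-2, f(5)=-50, f(6)=-146, f(7)=-338, f(8)=-722, f(9)=-1490, f(10)=-3026, f(11)=-6098, f(12)=-12242, f(13)=-24530, f(14)=-49106, f(15)=-98258, f(16)=-196562, f(17)=-393170; answer -393170

-393170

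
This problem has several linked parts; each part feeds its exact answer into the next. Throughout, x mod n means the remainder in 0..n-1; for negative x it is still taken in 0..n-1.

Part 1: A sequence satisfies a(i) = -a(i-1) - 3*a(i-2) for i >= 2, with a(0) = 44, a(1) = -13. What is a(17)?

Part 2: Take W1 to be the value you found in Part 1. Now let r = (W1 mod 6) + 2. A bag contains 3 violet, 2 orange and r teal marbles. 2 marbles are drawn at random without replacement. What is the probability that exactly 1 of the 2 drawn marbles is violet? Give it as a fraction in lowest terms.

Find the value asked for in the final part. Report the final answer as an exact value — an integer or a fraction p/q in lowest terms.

Part 1: a(2) = -1*(-13) - 3*(44) = -119; iterating: a(2)=-119, a(3)=158, a(4)=199, a(5)=-673, a(6)=76, a(7)=1943, a(8)=-2171, a(9)=-3658, a(10)=10171, a(11)=803, a(12)=-31316, a(13)=28907, a(14)=65041, a(15)=-151762, a(16)=-43361, a(17)=498647; answer 498647
Part 2: W1 = 498647; r = 7; total draws C(12,2) = 66; favorable C(3,1)*C(9,1) = 27; P = 9/22; answer 9/22

9/22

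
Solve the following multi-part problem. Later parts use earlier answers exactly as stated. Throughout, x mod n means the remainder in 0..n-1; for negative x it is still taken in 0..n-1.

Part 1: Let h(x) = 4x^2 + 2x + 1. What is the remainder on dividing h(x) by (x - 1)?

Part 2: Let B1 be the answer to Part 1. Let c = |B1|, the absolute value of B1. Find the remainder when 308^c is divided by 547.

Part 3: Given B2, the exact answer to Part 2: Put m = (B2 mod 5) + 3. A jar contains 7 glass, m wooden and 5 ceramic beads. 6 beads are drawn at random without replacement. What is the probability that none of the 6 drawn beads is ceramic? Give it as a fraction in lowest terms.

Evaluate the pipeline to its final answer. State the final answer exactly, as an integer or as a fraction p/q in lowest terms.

6/143

Part 1: remainder = value at the root: 4*(1)^2 + 2*(1)^1 + 1 = (4) + (2) + (1) = 7; answer 7
Part 2: B1 = 7; c = 7; squarings mod 547: 308^1=308, 308^2=233, 308^4=136; 308^7 = 308^1 * 308^2 * 308^4 = 330 (mod 547); answer 330
Part 3: B2 = 330; m = 3; total draws C(15,6) = 5005; favorable C(10,6) = 210; P = 6/143; answer 6/143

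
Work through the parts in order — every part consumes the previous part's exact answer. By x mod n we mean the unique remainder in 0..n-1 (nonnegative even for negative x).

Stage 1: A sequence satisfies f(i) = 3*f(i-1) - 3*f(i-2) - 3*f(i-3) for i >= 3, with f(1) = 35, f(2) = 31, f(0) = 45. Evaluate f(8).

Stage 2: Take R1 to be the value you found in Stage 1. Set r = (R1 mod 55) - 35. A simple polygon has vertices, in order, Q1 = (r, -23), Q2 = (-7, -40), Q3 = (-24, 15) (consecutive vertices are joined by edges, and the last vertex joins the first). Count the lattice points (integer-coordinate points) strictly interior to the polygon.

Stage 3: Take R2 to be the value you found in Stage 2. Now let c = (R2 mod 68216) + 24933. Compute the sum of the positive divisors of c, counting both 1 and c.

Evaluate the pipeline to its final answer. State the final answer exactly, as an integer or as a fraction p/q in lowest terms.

Stage 1: f(3) = 3*(31) - 3*(35) - 3*(45) = -147; iterating: f(3)=-147, f(4)=-639, f(5)=-1569, f(6)=-2349, f(7)=-423, f(8)=10485; answer 10485
Stage 2: R1 = 10485; r = 0; cross terms: (0*-40 - -7*-23)=-161, (-7*15 - -24*-40)=-1065, (-24*-23 - 0*15)=552; twice the area = |-674| = 674; area = 337; boundary points = 1 + 1 + 2 = 4; strictly interior points = area - boundary/2 + 1 = 336; answer 336
Stage 3: R2 = 336; c = 25269; 25269 = 3 * 8423; sigma = (1 + 3) * (1 + 8423) = 4 * 8424 = 33696; answer 33696

33696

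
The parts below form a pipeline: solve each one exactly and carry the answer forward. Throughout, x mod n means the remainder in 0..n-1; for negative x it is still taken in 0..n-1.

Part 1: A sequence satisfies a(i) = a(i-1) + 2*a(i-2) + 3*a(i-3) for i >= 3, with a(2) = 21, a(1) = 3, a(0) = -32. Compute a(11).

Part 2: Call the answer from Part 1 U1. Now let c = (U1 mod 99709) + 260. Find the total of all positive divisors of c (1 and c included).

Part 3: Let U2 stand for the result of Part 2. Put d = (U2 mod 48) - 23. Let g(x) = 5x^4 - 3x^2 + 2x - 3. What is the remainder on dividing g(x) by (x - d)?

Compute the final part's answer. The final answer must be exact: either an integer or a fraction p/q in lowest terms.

Part 1: a(3) = 1*(21) + 2*(3) + 3*(-32) = -69; iterating: a(3)=-69, a(4)=-18, a(5)=-93, a(6)=-336, a(7)=-576, a(8)=-1527, a(9)=-3687, a(10)=-8469, a(11)=-20424; answer -20424
Part 2: U1 = -20424; c = 79545; 79545 = 3 * 5 * 5303; sigma = (1 + 3) * (1 + 5) * (1 + 5303) = 4 * 6 * 5304 = 127296; answer 127296
Part 3: U2 = 127296; d = -23; remainder = value at the root: 5*(-23)^4 - 3*(-23)^2 + 2*(-23)^1 - 3 = (1399205) + (-1587) + (-46) + (-3) = 1397569; answer 1397569

1397569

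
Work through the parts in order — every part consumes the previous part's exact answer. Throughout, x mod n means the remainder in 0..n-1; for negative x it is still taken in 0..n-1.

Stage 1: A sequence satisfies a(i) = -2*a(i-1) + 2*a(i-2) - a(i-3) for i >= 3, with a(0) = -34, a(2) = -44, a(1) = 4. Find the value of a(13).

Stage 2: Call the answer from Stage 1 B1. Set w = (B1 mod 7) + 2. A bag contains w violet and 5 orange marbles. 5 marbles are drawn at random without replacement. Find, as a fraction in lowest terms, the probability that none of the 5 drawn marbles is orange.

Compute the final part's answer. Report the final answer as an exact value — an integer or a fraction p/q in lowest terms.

Stage 1: a(3) = -2*(-44) + 2*(4) - 1*(-34) = 130; iterating: a(3)=130, a(4)=-352, a(5)=1008, a(6)=-2850, a(7)=8068, a(8)=-22844, a(9)=64674, a(10)=-183104, a(11)=518400, a(12)=-1467682, a(13)=4155268; answer 4155268
Stage 2: B1 = 4155268; w = 7; total draws C(12,5) = 792; favorable C(7,5) = 21; P = 7/264; answer 7/264

7/264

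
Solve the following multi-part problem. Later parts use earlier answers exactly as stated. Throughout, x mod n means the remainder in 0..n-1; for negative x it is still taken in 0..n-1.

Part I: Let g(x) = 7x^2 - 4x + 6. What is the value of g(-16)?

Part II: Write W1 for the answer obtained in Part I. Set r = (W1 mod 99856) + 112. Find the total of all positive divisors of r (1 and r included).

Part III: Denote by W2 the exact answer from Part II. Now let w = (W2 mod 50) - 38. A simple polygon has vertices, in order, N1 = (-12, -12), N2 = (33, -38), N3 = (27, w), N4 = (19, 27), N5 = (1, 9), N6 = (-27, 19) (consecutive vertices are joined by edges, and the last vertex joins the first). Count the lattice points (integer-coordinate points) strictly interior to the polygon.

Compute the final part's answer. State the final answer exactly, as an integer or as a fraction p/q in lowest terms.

1561

Part I: 7*(-16)^2 - 4*(-16)^1 + 6 = (1792) + (64) + (6) = 1862; answer 1862
Part II: W1 = 1862; r = 1974; 1974 = 2 * 3 * 7 * 47; sigma = (1 + 2) * (1 + 3) * (1 + 7) * (1 + 47) = 3 * 4 * 8 * 48 = 4608; answer 4608
Part III: W2 = 4608; w = -30; cross terms: (-12*-38 - 33*-12)=852, (33*-30 - 27*-38)=36, (27*27 - 19*-30)=1299, (19*9 - 1*27)=144, (1*19 - -27*9)=262, (-27*-12 - -12*19)=552; twice the area = |3145| = 3145; area = 3145/2; boundary points = 1 + 2 + 1 + 18 + 2 + 1 = 25; strictly interior points = area - boundary/2 + 1 = 1561; answer 1561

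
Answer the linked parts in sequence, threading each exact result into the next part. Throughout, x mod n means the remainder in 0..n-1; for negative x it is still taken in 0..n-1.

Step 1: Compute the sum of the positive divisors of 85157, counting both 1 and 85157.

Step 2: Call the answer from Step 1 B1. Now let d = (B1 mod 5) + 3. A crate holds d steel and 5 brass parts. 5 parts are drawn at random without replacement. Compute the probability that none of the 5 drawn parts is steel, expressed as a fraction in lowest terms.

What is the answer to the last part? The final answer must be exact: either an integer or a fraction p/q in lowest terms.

Step 1: 85157 = 31 * 41 * 67; sigma = (1 + 31) * (1 + 41) * (1 + 67) = 32 * 42 * 68 = 91392; answer 91392
Step 2: B1 = 91392; d = 5; total draws C(10,5) = 252; favorable C(5,5) = 1; P = 1/252; answer 1/252

1/252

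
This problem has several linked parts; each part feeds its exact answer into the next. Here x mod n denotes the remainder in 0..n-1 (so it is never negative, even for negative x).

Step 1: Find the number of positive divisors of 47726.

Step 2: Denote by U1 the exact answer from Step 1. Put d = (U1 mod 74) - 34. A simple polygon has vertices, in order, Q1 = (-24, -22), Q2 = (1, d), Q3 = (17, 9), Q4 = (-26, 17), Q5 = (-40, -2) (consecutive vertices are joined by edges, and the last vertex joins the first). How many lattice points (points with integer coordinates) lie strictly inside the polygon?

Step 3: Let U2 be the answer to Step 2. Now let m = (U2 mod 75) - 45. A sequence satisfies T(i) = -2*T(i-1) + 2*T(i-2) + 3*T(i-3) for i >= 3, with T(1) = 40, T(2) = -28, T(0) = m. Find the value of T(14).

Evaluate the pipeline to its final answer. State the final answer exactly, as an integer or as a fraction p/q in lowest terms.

-1823500

Step 1: 47726 = 2 * 7^2 * 487; number of divisors = (1+1) * (2+1) * (1+1) = 12; answer 12
Step 2: U1 = 12; d = -22; cross terms: (-24*-22 - 1*-22)=550, (1*9 - 17*-22)=383, (17*17 - -26*9)=523, (-26*-2 - -40*17)=732, (-40*-22 - -24*-2)=832; twice the area = |3020| = 3020; area = 1510; boundary points = 25 + 1 + 1 + 1 + 4 = 32; strictly interior points = area - boundary/2 + 1 = 1495; answer 1495
Step 3: U2 = 1495; m = 25; T(3) = -2*(-28) + 2*(40) + 3*(25) = 211; iterating: T(3)=211, T(4)=-358, T(5)=1054, T(6)=-2191, T(7)=5416, T(8)=-12052, T(9)=28363, T(10)=-64582, T(11)=149734, T(12)=-343543, T(13)=792808, T(14)=-1823500; answer -1823500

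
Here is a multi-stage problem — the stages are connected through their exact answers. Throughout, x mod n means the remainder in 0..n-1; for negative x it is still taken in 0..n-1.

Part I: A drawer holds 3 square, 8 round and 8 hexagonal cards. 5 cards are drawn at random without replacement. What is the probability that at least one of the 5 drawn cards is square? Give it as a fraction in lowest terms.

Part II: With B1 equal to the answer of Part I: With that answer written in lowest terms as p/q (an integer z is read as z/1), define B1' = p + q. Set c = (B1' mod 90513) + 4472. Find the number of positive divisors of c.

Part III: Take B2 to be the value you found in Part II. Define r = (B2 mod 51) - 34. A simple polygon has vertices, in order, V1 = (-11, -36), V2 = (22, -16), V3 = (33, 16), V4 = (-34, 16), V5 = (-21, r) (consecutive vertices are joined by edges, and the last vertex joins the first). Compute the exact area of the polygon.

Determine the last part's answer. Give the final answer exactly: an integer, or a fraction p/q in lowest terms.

Part I: total draws C(19,5) = 11628; complement C(16,5) = 4368; favorable 11628 - 4368 = 7260; P = 605/969; answer 605/969
Part II: B1 = 605/969; threaded value p + q = 1574; c = 6046; 6046 = 2 * 3023; number of divisors = (1+1) * (1+1) = 4; answer 4
Part III: B2 = 4; r = -30; cross terms: (-11*-16 - 22*-36)=968, (22*16 - 33*-16)=880, (33*16 - -34*16)=1072, (-34*-30 - -21*16)=1356, (-21*-36 - -11*-30)=426; twice the area = |4702| = 4702; area = 2351; answer 2351

2351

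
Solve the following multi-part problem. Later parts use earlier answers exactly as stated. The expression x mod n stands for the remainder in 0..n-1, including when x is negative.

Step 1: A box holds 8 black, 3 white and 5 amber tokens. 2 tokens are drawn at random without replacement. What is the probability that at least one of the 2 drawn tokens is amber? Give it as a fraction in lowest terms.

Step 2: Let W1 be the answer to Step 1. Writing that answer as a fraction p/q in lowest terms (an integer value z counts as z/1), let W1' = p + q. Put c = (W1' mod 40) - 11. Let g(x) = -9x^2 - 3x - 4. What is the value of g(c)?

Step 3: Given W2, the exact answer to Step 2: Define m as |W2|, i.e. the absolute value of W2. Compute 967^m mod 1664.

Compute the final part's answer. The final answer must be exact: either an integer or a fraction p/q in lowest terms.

Step 1: total draws C(16,2) = 120; complement C(11,2) = 55; favorable 120 - 55 = 65; P = 13/24; answer 13/24
Step 2: W1 = 13/24; threaded value p + q = 37; c = 26; -9*(26)^2 - 3*(26)^1 - 4 = (-6084) + (-78) + (-4) = -6166; answer -6166
Step 3: W2 = -6166; m = 6166; squarings mod 1664: 967^1=967, 967^2=1585, 967^4=1249, 967^8=833, 967^16=1, 967^32=1, 967^64=1, 967^128=1, 967^256=1, 967^512=1, 967^1024=1, 967^2048=1, 967^4096=1; 967^6166 = 967^2 * 967^4 * 967^16 * 967^2048 * 967^4096 = 1169 (mod 1664); answer 1169

1169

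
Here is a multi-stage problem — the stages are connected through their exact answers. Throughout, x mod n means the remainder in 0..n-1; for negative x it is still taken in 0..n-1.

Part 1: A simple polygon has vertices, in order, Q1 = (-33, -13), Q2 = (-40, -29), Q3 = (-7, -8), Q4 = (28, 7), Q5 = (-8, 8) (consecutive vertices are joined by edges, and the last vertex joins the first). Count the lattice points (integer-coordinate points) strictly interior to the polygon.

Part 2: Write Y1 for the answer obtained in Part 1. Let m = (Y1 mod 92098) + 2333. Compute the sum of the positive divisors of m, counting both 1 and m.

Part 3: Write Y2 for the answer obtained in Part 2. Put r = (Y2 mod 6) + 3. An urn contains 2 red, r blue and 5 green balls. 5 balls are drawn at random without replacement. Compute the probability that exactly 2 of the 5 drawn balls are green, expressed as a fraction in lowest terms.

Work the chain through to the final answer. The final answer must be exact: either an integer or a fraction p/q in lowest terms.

Part 1: cross terms: (-33*-29 - -40*-13)=437, (-40*-8 - -7*-29)=117, (-7*7 - 28*-8)=175, (28*8 - -8*7)=280, (-8*-13 - -33*8)=368; twice the area = |1377| = 1377; area = 1377/2; boundary points = 1 + 3 + 5 + 1 + 1 = 11; strictly interior points = area - boundary/2 + 1 = 684; answer 684
Part 2: Y1 = 684; m = 3017; 3017 = 7 * 431; sigma = (1 + 7) * (1 + 431) = 8 * 432 = 3456; answer 3456
Part 3: Y2 = 3456; r = 3; total draws C(10,5) = 252; favorable C(5,2)*C(5,3) = 100; P = 25/63; answer 25/63

25/63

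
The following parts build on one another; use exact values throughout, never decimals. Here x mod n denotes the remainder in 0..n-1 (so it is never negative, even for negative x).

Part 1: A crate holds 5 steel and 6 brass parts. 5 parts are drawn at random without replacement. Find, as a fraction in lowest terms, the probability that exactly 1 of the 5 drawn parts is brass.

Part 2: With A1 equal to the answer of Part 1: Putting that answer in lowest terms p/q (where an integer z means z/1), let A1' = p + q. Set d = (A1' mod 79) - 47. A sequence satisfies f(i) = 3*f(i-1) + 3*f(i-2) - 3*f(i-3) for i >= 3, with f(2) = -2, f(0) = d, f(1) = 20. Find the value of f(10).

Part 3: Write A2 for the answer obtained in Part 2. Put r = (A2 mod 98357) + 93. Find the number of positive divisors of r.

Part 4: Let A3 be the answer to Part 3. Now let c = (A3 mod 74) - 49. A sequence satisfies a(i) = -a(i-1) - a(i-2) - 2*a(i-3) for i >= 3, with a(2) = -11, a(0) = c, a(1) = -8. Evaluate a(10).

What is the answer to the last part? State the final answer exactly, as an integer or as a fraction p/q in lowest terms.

-522

Part 1: total draws C(11,5) = 462; favorable C(6,1)*C(5,4) = 30; P = 5/77; answer 5/77
Part 2: A1 = 5/77; threaded value p + q = 82; d = -44; f(3) = 3*(-2) + 3*(20) - 3*(-44) = 186; iterating: f(3)=186, f(4)=492, f(5)=2040, f(6)=7038, f(7)=25758, f(8)=92268, f(9)=332964, f(10)=1198422; answer 1198422
Part 3: A2 = 1198422; r = 18231; 18231 = 3 * 59 * 103; number of divisors = (1+1) * (1+1) * (1+1) = 8; answer 8
Part 4: A3 = 8; c = -41; a(3) = -1*(-11) - 1*(-8) - 2*(-41) = 101; iterating: a(3)=101, a(4)=-74, a(5)=-5, a(6)=-123, a(7)=276, a(8)=-143, a(9)=113, a(10)=-522; answer -522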